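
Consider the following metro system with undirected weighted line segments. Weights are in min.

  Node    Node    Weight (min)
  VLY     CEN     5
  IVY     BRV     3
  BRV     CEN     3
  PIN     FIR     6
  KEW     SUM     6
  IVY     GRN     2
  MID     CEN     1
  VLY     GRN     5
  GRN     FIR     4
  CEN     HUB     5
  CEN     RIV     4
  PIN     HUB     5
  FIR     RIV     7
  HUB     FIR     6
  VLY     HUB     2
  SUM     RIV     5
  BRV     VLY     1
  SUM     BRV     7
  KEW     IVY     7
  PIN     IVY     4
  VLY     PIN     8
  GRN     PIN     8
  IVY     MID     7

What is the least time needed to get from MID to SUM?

10 min

Enumerating some paths:
MID–CEN–BRV–SUM: 1+3+7 = 11
MID–CEN–HUB–VLY–BRV–SUM: 1+5+2+1+7 = 16
MID–CEN–RIV–SUM: 1+4+5 = 10
MID–CEN–VLY–BRV–SUM: 1+5+1+7 = 14
The minimum is 10 min via MID–CEN–RIV–SUM.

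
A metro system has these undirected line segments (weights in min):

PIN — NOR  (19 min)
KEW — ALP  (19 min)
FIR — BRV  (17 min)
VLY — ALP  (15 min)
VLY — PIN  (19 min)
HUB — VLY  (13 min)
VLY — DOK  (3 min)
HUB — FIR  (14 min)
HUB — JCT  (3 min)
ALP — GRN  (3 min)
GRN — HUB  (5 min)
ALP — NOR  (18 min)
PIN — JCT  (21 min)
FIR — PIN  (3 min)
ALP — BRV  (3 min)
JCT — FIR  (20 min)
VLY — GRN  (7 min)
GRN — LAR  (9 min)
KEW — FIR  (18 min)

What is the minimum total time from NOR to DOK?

31 min

Candidate routes:
NOR–ALP–GRN–VLY–DOK: 18+3+7+3 = 31
NOR–ALP–VLY–DOK: 18+15+3 = 36
The minimum is 31 min via NOR–ALP–GRN–VLY–DOK.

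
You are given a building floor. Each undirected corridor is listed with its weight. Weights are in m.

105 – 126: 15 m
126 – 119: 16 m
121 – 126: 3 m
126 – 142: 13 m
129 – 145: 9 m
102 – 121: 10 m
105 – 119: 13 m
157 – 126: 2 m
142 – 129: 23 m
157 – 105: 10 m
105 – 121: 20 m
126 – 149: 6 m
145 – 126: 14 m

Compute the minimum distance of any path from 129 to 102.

Candidate routes:
129 → 145 → 126 → 157 → 105 → 121 → 102: 9+14+2+10+20+10 = 65
129 → 142 → 126 → 121 → 102: 23+13+3+10 = 49
129 → 145 → 126 → 121 → 102: 9+14+3+10 = 36
The minimum is 36 m via 129 → 145 → 126 → 121 → 102.

36 m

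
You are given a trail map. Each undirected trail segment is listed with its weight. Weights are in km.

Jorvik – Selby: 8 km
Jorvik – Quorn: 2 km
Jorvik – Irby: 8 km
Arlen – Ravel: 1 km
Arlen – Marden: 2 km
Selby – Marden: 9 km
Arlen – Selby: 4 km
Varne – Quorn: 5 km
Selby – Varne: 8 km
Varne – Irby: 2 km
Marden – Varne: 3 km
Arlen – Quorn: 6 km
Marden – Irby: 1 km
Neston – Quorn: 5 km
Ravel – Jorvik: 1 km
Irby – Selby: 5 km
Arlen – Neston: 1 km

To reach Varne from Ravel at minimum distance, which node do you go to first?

Enumerating some paths:
Ravel → Arlen → Marden → Varne: 1+2+3 = 6
Ravel → Jorvik → Quorn → Varne: 1+2+5 = 8
Cheapest is Ravel → Arlen → Marden → Varne at 6 km.
So from Ravel the first move is to Arlen.

Arlen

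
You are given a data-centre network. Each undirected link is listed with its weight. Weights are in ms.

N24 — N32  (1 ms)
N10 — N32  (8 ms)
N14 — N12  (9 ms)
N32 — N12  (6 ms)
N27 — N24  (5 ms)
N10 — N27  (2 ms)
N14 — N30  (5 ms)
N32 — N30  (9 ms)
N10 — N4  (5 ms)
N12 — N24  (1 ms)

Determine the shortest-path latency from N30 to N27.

15 ms

Shortest distances from N30:
N30: 0
N14: 5  (via N30)
N32: 9  (via N30)
N24: 10  (via N32)
N12: 11  (via N24)
N27: 15  (via N24)
Shortest route: N30 → N32 → N24 → N27 = 15 ms.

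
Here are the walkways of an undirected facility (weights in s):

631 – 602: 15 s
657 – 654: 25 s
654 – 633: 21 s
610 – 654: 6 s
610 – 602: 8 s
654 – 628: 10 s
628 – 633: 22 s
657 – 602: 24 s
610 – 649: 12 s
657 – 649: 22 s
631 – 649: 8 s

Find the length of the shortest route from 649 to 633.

39 s

Settle nodes by increasing distance from 649:
649: 0
631: 8  (via 649)
610: 12  (via 649)
654: 18  (via 610)
602: 20  (via 610)
657: 22  (via 649)
628: 28  (via 654)
633: 39  (via 654)
Shortest route: 649 → 610 → 654 → 633 = 39 s.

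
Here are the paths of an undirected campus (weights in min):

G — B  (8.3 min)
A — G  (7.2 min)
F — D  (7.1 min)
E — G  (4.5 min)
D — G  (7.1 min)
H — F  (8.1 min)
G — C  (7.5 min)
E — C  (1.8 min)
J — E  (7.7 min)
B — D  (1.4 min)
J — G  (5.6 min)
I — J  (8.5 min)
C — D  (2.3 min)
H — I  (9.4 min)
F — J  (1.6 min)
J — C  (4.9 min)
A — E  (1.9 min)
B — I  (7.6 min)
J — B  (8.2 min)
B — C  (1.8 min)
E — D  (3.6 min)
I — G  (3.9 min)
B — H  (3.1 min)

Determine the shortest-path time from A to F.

Running Dijkstra from A:
A: 0
E: 1.9  (via A)
C: 3.7  (via E)
B: 5.5  (via C)
D: 5.5  (via E)
G: 6.4  (via E)
H: 8.6  (via B)
J: 8.6  (via C)
F: 10.2  (via J)
Shortest route: A–E–C–J–F = 10.2 min.

10.2 min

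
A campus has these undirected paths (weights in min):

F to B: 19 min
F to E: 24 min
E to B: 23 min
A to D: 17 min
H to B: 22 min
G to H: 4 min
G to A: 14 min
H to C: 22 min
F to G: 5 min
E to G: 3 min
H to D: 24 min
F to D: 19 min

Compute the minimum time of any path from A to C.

Settle nodes by increasing distance from A:
A: 0
G: 14  (via A)
D: 17  (via A)
E: 17  (via G)
H: 18  (via G)
F: 19  (via G)
B: 38  (via F)
C: 40  (via H)
Shortest route: A–G–H–C = 40 min.

40 min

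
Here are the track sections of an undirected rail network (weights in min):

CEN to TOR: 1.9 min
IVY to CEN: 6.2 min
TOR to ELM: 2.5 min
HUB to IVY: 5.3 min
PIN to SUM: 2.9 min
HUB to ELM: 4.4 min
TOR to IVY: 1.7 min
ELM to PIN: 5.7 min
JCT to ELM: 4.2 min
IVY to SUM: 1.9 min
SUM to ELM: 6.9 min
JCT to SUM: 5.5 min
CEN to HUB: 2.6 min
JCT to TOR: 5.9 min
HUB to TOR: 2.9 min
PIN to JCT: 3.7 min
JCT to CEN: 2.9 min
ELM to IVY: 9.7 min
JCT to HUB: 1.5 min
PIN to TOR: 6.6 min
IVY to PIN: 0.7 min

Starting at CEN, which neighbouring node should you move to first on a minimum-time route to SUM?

TOR

Compare a few routes:
CEN–TOR–IVY–SUM: 1.9+1.7+1.9 = 5.5
CEN–TOR–IVY–PIN–SUM: 1.9+1.7+0.7+2.9 = 7.2
The minimum is 5.5 min via CEN–TOR–IVY–SUM.
So from CEN the first move is to TOR.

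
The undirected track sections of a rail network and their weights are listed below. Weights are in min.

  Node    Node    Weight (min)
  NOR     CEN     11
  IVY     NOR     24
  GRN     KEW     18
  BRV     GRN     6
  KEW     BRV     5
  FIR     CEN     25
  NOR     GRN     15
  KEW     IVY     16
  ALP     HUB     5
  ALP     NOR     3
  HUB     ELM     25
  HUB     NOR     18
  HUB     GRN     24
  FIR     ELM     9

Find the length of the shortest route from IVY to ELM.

Enumerating some paths:
IVY - KEW - BRV - GRN - NOR - ALP - HUB - ELM: 16+5+6+15+3+5+25 = 75
IVY - NOR - HUB - ELM: 24+18+25 = 67
IVY - NOR - ALP - HUB - ELM: 24+3+5+25 = 57
IVY - NOR - CEN - FIR - ELM: 24+11+25+9 = 69
The minimum is 57 min via IVY - NOR - ALP - HUB - ELM.

57 min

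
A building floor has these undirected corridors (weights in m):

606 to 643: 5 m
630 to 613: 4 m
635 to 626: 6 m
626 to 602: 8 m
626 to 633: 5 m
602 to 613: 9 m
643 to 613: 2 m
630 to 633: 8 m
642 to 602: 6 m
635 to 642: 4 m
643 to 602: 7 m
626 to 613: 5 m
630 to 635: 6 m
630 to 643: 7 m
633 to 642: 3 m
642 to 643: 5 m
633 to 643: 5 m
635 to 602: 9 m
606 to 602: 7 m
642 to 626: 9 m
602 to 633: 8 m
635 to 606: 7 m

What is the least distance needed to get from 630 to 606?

11 m

Shortest distances from 630:
630: 0
613: 4  (via 630)
635: 6  (via 630)
643: 6  (via 613)
633: 8  (via 630)
626: 9  (via 613)
642: 10  (via 635)
606: 11  (via 643)
Shortest route: 630 → 613 → 643 → 606 = 11 m.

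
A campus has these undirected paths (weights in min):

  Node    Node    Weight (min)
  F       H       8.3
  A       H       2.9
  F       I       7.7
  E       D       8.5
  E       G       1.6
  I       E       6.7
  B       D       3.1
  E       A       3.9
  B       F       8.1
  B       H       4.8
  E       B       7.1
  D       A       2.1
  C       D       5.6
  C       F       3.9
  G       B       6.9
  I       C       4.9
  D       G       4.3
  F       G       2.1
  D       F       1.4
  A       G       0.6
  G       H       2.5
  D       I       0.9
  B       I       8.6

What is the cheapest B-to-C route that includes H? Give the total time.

Shortest B→H: B → H = 4.8
Shortest H→C: H → G → F → C = 8.5
Total via H: 4.8 + 8.5 = 13.3 min.

13.3 min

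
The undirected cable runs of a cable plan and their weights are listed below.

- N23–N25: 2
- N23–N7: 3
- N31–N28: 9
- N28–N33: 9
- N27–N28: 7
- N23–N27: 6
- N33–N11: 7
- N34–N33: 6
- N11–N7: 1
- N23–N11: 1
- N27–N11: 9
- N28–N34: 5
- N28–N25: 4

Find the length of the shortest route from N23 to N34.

11

Shortest distances from N23:
N23: 0
N11: 1  (via N23)
N7: 2  (via N11)
N25: 2  (via N23)
N27: 6  (via N23)
N28: 6  (via N25)
N33: 8  (via N11)
N34: 11  (via N28)
Shortest route: N23 → N25 → N28 → N34 = 11.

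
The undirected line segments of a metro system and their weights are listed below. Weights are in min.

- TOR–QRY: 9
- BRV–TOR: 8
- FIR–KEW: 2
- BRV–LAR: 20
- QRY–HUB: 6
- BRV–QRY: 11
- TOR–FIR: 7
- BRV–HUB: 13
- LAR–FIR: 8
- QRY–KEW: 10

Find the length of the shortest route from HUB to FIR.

18 min

Running Dijkstra from HUB:
HUB: 0
QRY: 6  (via HUB)
BRV: 13  (via HUB)
TOR: 15  (via QRY)
KEW: 16  (via QRY)
FIR: 18  (via KEW)
Shortest route: HUB → QRY → KEW → FIR = 18 min.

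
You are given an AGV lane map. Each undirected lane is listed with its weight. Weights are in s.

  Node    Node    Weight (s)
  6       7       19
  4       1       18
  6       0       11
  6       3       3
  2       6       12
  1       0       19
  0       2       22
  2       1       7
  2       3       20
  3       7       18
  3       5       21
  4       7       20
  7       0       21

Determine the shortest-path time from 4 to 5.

Compare a few routes:
4 → 7 → 6 → 3 → 5: 20+19+3+21 = 63
4 → 1 → 2 → 3 → 5: 18+7+20+21 = 66
4 → 7 → 3 → 5: 20+18+21 = 59
4 → 1 → 2 → 6 → 3 → 5: 18+7+12+3+21 = 61
Cheapest is 4 → 7 → 3 → 5 at 59 s.

59 s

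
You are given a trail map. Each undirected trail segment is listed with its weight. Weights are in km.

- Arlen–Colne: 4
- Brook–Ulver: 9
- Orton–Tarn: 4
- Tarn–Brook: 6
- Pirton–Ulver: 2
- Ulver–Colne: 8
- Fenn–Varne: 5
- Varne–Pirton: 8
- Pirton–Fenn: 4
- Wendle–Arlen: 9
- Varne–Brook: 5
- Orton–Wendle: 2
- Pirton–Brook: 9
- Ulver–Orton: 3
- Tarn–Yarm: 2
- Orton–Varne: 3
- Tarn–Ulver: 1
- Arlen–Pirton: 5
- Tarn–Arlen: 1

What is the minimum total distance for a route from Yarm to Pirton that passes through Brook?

17 km

Best Yarm to Brook: Yarm–Tarn–Brook costing 8
Shortest Brook→Pirton: Brook–Pirton = 9
Total via Brook: 8 + 9 = 17 km.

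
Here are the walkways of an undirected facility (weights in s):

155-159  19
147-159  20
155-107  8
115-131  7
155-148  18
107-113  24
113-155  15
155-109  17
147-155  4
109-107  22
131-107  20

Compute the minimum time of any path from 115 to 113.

50 s

Enumerating some paths:
115 → 131 → 107 → 113: 7+20+24 = 51
115 → 131 → 107 → 155 → 113: 7+20+8+15 = 50
115 → 131 → 107 → 109 → 155 → 113: 7+20+22+17+15 = 81
Cheapest is 115 → 131 → 107 → 155 → 113 at 50 s.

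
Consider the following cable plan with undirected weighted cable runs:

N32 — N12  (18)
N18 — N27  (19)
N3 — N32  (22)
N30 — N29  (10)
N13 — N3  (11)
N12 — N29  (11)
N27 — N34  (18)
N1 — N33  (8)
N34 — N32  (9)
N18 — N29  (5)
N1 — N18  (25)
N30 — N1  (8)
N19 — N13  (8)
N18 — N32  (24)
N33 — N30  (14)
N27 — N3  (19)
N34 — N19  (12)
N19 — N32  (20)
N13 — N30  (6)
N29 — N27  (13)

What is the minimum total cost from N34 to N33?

Running Dijkstra from N34:
N34: 0
N32: 9  (via N34)
N19: 12  (via N34)
N27: 18  (via N34)
N13: 20  (via N19)
N30: 26  (via N13)
N12: 27  (via N32)
N3: 31  (via N32)
N29: 31  (via N27)
N18: 33  (via N32)
N1: 34  (via N30)
N33: 40  (via N30)
Shortest route: N34 → N19 → N13 → N30 → N33 = 40.

40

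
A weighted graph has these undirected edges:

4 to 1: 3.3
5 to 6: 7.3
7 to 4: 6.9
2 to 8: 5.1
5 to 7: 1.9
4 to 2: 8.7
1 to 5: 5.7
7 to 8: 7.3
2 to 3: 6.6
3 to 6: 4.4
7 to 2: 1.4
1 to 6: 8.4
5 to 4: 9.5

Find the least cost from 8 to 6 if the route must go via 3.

Best 8 to 3: 8–2–3 costing 11.7
Shortest 3→6: 3–6 = 4.4
Total via 3: 11.7 + 4.4 = 16.1.

16.1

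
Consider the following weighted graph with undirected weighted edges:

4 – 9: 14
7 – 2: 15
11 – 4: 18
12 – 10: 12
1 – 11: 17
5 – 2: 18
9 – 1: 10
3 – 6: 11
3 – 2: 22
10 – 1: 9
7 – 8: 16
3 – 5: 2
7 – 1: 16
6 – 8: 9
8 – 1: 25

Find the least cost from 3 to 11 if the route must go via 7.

Shortest 3→7: 3–5–2–7 = 35
Shortest 7→11: 7–1–11 = 33
Total via 7: 35 + 33 = 68.

68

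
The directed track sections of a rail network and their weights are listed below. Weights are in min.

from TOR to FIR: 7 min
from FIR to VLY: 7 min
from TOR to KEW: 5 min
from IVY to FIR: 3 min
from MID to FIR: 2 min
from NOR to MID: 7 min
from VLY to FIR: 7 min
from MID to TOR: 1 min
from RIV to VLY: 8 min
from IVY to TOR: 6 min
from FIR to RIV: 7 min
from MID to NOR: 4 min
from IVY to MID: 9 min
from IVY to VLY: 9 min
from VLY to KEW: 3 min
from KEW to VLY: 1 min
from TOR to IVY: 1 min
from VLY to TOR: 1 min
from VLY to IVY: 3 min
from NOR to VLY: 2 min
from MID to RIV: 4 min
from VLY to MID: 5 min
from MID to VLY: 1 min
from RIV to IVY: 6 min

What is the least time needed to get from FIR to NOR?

16 min

Shortest distances from FIR:
FIR: 0
RIV: 7  (via FIR)
VLY: 7  (via FIR)
TOR: 8  (via VLY)
IVY: 9  (via TOR)
KEW: 10  (via VLY)
MID: 12  (via VLY)
NOR: 16  (via MID)
Shortest route: FIR → VLY → MID → NOR = 16 min.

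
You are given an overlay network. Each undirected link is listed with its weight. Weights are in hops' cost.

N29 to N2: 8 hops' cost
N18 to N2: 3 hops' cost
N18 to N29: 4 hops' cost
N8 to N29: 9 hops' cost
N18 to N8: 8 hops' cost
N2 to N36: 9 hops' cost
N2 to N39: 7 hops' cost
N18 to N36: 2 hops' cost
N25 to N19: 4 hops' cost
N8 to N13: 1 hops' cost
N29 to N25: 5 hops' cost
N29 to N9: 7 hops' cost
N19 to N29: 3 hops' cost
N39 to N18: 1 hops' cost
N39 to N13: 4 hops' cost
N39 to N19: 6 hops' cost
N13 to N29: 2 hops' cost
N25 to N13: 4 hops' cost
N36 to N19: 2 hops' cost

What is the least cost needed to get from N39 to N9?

Running Dijkstra from N39:
N39: 0
N18: 1  (via N39)
N36: 3  (via N18)
N2: 4  (via N18)
N13: 4  (via N39)
N19: 5  (via N36)
N29: 5  (via N18)
N8: 5  (via N13)
N25: 8  (via N13)
N9: 12  (via N29)
Shortest route: N39 → N18 → N29 → N9 = 12 hops' cost.

12 hops' cost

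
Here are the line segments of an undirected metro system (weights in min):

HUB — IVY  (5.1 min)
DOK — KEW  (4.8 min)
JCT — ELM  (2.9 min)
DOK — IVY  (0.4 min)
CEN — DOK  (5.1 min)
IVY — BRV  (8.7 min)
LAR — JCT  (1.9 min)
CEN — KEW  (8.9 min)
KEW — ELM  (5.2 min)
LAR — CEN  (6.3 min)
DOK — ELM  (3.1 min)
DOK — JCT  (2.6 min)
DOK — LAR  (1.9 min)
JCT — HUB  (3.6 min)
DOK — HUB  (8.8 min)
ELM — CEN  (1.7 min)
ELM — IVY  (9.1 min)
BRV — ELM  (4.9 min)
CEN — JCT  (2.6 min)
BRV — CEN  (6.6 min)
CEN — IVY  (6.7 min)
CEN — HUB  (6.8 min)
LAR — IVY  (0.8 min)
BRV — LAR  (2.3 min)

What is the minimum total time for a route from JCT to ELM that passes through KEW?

12.6 min

Best JCT to KEW: JCT–DOK–KEW costing 7.4
Best KEW to ELM: KEW–ELM costing 5.2
Total via KEW: 7.4 + 5.2 = 12.6 min.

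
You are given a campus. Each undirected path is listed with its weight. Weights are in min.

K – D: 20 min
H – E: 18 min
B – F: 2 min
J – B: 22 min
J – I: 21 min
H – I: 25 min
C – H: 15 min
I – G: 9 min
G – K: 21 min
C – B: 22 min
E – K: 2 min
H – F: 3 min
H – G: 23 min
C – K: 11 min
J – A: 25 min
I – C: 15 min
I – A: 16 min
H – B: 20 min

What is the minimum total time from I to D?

46 min

Compare a few routes:
I–C–K–D: 15+11+20 = 46
I–G–K–D: 9+21+20 = 50
I–H–E–K–D: 25+18+2+20 = 65
Cheapest is I–C–K–D at 46 min.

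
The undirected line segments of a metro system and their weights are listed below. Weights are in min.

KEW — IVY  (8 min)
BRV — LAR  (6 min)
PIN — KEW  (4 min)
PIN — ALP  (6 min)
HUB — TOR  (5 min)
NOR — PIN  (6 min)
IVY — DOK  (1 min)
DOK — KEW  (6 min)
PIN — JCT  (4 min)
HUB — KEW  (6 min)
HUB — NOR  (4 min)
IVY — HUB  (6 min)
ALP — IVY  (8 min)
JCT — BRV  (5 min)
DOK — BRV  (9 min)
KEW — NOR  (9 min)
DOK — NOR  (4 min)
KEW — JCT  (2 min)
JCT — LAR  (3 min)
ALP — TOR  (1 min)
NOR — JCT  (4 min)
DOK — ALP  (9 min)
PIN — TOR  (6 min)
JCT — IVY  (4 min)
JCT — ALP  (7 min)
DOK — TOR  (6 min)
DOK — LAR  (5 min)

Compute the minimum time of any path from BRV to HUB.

13 min

Settle nodes by increasing distance from BRV:
BRV: 0
JCT: 5  (via BRV)
LAR: 6  (via BRV)
KEW: 7  (via JCT)
IVY: 9  (via JCT)
DOK: 9  (via BRV)
PIN: 9  (via JCT)
NOR: 9  (via JCT)
ALP: 12  (via JCT)
TOR: 13  (via ALP)
HUB: 13  (via KEW)
Shortest route: BRV–JCT–KEW–HUB = 13 min.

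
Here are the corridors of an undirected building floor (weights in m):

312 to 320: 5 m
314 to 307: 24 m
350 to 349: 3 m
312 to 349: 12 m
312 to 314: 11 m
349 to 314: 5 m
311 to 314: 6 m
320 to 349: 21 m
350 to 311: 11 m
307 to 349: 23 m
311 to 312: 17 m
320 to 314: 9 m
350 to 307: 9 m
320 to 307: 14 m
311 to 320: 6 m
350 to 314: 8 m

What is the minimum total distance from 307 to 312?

19 m

Settle nodes by increasing distance from 307:
307: 0
350: 9  (via 307)
349: 12  (via 350)
320: 14  (via 307)
314: 17  (via 350)
312: 19  (via 320)
Shortest route: 307–320–312 = 19 m.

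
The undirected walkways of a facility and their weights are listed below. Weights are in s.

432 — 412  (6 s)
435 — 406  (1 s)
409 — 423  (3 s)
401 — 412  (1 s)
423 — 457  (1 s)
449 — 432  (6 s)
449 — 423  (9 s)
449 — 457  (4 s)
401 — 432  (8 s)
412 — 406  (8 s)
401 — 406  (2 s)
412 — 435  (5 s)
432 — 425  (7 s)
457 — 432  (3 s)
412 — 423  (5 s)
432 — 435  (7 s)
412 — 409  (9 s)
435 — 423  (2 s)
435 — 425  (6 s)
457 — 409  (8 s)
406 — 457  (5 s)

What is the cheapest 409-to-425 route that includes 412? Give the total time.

18 s

Shortest 409→412: 409–423–412 = 8
Shortest 412→425: 412–401–406–435–425 = 10
Total via 412: 8 + 10 = 18 s.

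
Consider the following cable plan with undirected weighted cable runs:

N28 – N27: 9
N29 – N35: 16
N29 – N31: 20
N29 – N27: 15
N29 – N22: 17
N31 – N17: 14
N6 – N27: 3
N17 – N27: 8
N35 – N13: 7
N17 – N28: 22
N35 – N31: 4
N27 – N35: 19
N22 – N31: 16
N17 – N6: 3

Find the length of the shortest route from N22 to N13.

27

Enumerating some paths:
N22 - N29 - N31 - N35 - N13: 17+20+4+7 = 48
N22 - N31 - N35 - N13: 16+4+7 = 27
N22 - N29 - N35 - N13: 17+16+7 = 40
The minimum is 27 via N22 - N31 - N35 - N13.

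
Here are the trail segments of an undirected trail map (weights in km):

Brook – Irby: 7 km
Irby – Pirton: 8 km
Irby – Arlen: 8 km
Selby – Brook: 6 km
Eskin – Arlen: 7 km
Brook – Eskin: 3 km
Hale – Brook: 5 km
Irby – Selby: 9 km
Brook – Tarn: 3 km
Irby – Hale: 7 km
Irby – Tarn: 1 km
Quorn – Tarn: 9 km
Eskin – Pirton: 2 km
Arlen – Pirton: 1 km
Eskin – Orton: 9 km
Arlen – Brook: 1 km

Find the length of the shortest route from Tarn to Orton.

15 km

Compare a few routes:
Tarn - Irby - Pirton - Eskin - Orton: 1+8+2+9 = 20
Tarn - Irby - Brook - Eskin - Orton: 1+7+3+9 = 20
Tarn - Brook - Arlen - Pirton - Eskin - Orton: 3+1+1+2+9 = 16
Tarn - Brook - Eskin - Orton: 3+3+9 = 15
Cheapest is Tarn - Brook - Eskin - Orton at 15 km.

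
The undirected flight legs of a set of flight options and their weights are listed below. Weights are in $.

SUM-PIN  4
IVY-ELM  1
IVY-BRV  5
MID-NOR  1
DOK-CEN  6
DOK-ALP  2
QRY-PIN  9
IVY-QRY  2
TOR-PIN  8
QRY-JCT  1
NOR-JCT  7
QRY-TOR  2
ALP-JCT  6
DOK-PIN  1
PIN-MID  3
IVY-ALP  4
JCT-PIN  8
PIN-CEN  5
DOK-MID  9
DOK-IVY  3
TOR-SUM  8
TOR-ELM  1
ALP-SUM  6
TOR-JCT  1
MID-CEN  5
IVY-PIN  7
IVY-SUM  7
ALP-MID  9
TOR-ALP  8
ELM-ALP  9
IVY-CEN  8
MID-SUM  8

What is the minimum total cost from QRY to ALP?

$6

Compare a few routes:
QRY → JCT → ALP: 1+6 = 7
QRY → IVY → ALP: 2+4 = 6
Cheapest is QRY → IVY → ALP at $6.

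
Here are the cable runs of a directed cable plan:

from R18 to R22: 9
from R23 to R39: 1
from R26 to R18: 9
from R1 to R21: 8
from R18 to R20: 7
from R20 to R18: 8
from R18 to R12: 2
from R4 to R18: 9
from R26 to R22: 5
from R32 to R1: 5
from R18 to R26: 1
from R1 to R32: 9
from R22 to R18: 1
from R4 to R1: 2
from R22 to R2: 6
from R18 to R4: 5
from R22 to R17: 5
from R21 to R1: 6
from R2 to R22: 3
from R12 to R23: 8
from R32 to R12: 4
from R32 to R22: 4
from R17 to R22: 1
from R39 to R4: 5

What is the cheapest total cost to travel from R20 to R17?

19

Settle nodes by increasing distance from R20:
R20: 0
R18: 8  (via R20)
R26: 9  (via R18)
R12: 10  (via R18)
R4: 13  (via R18)
R22: 14  (via R26)
R1: 15  (via R4)
R23: 18  (via R12)
R17: 19  (via R22)
Shortest route: R20 → R18 → R26 → R22 → R17 = 19.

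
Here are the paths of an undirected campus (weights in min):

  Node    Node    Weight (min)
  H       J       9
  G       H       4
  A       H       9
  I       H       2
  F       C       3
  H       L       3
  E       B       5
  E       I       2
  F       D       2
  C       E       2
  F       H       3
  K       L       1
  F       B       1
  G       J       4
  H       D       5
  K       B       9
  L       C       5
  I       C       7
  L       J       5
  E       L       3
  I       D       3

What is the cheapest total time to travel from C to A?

Compare a few routes:
C → E → L → H → A: 2+3+3+9 = 17
C → F → H → A: 3+3+9 = 15
C → I → H → A: 7+2+9 = 18
C → L → H → A: 5+3+9 = 17
Cheapest is C → F → H → A at 15 min.

15 min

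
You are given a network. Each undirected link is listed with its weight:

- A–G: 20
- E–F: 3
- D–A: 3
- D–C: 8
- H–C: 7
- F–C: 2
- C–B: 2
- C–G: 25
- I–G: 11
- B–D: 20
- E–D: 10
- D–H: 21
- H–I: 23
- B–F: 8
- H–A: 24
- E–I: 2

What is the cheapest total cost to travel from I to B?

Compare a few routes:
I - E - F - B: 2+3+8 = 13
I - E - D - C - B: 2+10+8+2 = 22
I - E - F - C - B: 2+3+2+2 = 9
Cheapest is I - E - F - C - B at 9.

9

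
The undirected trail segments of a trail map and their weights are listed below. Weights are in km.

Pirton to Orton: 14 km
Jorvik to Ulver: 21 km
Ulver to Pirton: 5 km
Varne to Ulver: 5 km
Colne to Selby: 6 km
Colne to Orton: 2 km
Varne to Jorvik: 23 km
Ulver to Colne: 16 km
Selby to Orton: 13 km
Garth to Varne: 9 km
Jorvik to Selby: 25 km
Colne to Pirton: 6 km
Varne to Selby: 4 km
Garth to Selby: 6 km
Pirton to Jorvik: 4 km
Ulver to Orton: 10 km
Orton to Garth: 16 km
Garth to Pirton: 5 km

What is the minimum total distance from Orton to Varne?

Compare a few routes:
Orton–Colne–Selby–Varne: 2+6+4 = 12
Orton–Ulver–Varne: 10+5 = 15
Orton–Selby–Varne: 13+4 = 17
Orton–Colne–Pirton–Ulver–Varne: 2+6+5+5 = 18
Cheapest is Orton–Colne–Selby–Varne at 12 km.

12 km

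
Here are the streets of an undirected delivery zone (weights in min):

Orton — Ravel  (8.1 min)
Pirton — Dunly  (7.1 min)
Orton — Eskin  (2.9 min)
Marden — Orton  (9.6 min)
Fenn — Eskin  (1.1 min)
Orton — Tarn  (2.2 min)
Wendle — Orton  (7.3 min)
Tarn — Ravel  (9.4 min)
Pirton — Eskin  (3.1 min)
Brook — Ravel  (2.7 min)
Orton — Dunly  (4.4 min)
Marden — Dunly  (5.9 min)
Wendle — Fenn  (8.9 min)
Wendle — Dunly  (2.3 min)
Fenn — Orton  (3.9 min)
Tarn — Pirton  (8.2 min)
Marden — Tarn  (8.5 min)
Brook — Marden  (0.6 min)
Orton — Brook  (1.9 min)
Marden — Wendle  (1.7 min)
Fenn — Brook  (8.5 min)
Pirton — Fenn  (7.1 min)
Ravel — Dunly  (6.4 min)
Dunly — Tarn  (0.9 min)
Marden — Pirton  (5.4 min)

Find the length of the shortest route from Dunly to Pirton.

Running Dijkstra from Dunly:
Dunly: 0
Tarn: 0.9  (via Dunly)
Wendle: 2.3  (via Dunly)
Orton: 3.1  (via Tarn)
Marden: 4  (via Wendle)
Brook: 4.6  (via Marden)
Eskin: 6  (via Orton)
Ravel: 6.4  (via Dunly)
Fenn: 7  (via Orton)
Pirton: 7.1  (via Dunly)
Shortest route: Dunly → Pirton = 7.1 min.

7.1 min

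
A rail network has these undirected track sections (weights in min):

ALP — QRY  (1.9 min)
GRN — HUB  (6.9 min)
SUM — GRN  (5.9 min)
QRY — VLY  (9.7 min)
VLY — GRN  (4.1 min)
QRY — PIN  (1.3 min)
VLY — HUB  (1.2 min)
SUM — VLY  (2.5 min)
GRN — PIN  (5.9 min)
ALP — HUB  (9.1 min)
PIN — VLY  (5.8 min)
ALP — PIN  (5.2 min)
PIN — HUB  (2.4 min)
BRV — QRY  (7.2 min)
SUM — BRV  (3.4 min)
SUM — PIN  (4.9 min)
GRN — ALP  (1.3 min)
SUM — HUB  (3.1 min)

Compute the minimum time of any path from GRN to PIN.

Candidate routes:
GRN → VLY → HUB → PIN: 4.1+1.2+2.4 = 7.7
GRN → ALP → QRY → PIN: 1.3+1.9+1.3 = 4.5
GRN → PIN: 5.9 = 5.9
GRN → ALP → PIN: 1.3+5.2 = 6.5
The minimum is 4.5 min via GRN → ALP → QRY → PIN.

4.5 min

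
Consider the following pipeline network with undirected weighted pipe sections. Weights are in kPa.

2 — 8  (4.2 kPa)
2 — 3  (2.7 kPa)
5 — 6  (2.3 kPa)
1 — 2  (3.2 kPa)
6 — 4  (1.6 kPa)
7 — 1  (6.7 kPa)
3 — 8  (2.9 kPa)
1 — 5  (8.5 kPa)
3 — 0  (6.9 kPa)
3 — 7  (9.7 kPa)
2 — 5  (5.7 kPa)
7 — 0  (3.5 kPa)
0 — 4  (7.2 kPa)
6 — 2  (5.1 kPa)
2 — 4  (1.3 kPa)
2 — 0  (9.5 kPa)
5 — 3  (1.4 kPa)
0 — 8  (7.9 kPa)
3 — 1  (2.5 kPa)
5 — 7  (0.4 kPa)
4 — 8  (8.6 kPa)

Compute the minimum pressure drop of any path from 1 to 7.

4.3 kPa

Compare a few routes:
1–3–5–7: 2.5+1.4+0.4 = 4.3
1–7: 6.7 = 6.7
1–2–3–5–7: 3.2+2.7+1.4+0.4 = 7.7
The minimum is 4.3 kPa via 1–3–5–7.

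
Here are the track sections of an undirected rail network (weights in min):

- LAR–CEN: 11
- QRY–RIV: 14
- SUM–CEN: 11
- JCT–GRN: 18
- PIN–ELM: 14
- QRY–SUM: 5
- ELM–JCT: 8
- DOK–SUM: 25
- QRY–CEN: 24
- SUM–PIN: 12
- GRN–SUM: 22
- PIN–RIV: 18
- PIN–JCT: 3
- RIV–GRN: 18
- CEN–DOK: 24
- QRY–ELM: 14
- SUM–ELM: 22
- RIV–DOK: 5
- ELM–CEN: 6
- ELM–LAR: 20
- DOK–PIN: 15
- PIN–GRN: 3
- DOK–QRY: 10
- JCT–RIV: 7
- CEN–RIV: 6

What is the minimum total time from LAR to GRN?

Compare a few routes:
LAR - CEN - ELM - PIN - GRN: 11+6+14+3 = 34
LAR - ELM - JCT - PIN - GRN: 20+8+3+3 = 34
LAR - CEN - RIV - JCT - PIN - GRN: 11+6+7+3+3 = 30
LAR - CEN - ELM - JCT - PIN - GRN: 11+6+8+3+3 = 31
The minimum is 30 min via LAR - CEN - RIV - JCT - PIN - GRN.

30 min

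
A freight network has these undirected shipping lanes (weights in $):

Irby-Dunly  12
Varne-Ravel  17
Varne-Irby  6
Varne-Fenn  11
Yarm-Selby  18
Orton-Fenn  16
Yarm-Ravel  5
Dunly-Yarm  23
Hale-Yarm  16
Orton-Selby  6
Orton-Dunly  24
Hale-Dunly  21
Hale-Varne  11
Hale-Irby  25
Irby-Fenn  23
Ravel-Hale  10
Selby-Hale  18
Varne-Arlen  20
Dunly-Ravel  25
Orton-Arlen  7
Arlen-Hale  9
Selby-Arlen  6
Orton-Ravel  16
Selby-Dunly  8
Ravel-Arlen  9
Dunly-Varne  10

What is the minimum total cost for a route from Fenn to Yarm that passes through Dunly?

Best Fenn to Dunly: Fenn → Varne → Dunly costing 21
Shortest Dunly→Yarm: Dunly → Yarm = 23
Total via Dunly: 21 + 23 = $44.

$44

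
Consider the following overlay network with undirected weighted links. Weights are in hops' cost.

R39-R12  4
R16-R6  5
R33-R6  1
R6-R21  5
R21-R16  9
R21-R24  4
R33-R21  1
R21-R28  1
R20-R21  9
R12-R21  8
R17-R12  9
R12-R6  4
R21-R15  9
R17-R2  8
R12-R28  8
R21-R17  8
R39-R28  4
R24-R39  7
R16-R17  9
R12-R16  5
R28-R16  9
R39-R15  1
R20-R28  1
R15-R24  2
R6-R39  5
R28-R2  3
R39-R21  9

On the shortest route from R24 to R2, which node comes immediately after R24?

Enumerating some paths:
R24 → R15 → R39 → R6 → R33 → R21 → R28 → R2: 2+1+5+1+1+1+3 = 14
R24 → R21 → R28 → R2: 4+1+3 = 8
R24 → R15 → R39 → R28 → R2: 2+1+4+3 = 10
R24 → R39 → R28 → R2: 7+4+3 = 14
Cheapest is R24 → R21 → R28 → R2 at 8 hops' cost.
So from R24 the first move is to R21.

R21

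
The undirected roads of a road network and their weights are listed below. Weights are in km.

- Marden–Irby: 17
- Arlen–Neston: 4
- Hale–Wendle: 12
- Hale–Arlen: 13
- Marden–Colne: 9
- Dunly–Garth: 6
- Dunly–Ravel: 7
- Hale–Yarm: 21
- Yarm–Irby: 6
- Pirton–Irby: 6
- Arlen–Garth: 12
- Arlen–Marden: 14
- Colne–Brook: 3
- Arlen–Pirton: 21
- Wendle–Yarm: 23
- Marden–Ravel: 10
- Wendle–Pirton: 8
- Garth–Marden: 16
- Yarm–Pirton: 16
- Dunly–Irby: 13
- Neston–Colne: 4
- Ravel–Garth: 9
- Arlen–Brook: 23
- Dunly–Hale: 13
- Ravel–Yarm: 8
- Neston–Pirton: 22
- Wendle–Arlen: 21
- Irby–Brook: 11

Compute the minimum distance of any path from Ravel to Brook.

22 km

Candidate routes:
Ravel - Dunly - Irby - Brook: 7+13+11 = 31
Ravel - Garth - Arlen - Neston - Colne - Brook: 9+12+4+4+3 = 32
Ravel - Marden - Colne - Brook: 10+9+3 = 22
Ravel - Yarm - Irby - Brook: 8+6+11 = 25
The minimum is 22 km via Ravel - Marden - Colne - Brook.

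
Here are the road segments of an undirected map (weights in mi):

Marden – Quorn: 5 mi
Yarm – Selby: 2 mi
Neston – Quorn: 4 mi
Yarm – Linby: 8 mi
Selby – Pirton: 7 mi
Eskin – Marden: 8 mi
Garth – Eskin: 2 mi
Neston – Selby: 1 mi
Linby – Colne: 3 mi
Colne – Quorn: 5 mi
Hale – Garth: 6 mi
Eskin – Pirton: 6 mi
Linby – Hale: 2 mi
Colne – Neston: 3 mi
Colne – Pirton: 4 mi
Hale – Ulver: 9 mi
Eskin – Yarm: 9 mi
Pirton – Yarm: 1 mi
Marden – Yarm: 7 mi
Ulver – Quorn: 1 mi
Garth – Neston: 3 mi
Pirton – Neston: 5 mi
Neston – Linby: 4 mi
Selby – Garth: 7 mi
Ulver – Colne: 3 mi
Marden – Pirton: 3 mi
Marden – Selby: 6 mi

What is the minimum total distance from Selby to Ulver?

6 mi

Compare a few routes:
Selby–Neston–Quorn–Ulver: 1+4+1 = 6
Selby–Neston–Colne–Ulver: 1+3+3 = 7
Selby–Yarm–Pirton–Colne–Ulver: 2+1+4+3 = 10
Cheapest is Selby–Neston–Quorn–Ulver at 6 mi.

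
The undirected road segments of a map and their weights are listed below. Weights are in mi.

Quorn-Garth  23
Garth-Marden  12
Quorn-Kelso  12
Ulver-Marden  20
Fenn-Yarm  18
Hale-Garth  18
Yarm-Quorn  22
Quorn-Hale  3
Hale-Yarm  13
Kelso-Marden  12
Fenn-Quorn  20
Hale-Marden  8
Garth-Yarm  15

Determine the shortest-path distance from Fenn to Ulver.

51 mi

Candidate routes:
Fenn–Quorn–Hale–Marden–Ulver: 20+3+8+20 = 51
Fenn–Yarm–Garth–Marden–Ulver: 18+15+12+20 = 65
Fenn–Yarm–Hale–Marden–Ulver: 18+13+8+20 = 59
Fenn–Quorn–Kelso–Marden–Ulver: 20+12+12+20 = 64
Cheapest is Fenn–Quorn–Hale–Marden–Ulver at 51 mi.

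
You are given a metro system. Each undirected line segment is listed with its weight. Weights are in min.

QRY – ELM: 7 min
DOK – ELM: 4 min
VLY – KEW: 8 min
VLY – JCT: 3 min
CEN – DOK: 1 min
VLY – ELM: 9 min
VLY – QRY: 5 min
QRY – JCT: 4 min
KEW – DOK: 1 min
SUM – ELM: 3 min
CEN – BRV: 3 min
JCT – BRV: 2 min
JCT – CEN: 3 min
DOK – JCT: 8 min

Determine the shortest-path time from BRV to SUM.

Enumerating some paths:
BRV → JCT → DOK → ELM → SUM: 2+8+4+3 = 17
BRV → JCT → QRY → ELM → SUM: 2+4+7+3 = 16
BRV → JCT → CEN → DOK → ELM → SUM: 2+3+1+4+3 = 13
BRV → CEN → DOK → ELM → SUM: 3+1+4+3 = 11
Cheapest is BRV → CEN → DOK → ELM → SUM at 11 min.

11 min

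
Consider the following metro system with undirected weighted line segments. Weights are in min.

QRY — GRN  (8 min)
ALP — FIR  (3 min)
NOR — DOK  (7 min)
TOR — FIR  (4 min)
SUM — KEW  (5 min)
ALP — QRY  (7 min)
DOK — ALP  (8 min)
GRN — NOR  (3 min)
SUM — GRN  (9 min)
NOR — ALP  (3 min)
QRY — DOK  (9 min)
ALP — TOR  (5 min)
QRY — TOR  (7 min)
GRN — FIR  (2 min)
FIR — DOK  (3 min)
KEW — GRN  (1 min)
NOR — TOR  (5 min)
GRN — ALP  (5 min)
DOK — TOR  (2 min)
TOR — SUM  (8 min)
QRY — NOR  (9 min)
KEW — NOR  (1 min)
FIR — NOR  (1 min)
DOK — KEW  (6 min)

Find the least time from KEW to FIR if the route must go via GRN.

3 min

Best KEW to GRN: KEW–GRN costing 1
Best GRN to FIR: GRN–FIR costing 2
Total via GRN: 1 + 2 = 3 min.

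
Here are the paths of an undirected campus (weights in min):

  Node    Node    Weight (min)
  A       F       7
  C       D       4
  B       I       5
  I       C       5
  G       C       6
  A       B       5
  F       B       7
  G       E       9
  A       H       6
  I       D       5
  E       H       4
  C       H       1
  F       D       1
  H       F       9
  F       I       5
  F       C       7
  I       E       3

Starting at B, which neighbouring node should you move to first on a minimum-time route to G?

I

Candidate routes:
B–A–H–C–G: 5+6+1+6 = 18
B–F–D–C–G: 7+1+4+6 = 18
B–I–C–G: 5+5+6 = 16
B–I–E–G: 5+3+9 = 17
The minimum is 16 min via B–I–C–G.
So from B the first move is to I.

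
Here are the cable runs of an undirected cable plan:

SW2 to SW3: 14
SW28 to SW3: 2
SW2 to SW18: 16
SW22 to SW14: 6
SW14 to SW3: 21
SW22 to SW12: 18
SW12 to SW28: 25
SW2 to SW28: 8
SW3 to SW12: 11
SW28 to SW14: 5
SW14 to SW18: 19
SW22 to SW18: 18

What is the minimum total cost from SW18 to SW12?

Compare a few routes:
SW18 → SW22 → SW12: 18+18 = 36
SW18 → SW2 → SW28 → SW3 → SW12: 16+8+2+11 = 37
SW18 → SW14 → SW28 → SW3 → SW12: 19+5+2+11 = 37
Cheapest is SW18 → SW22 → SW12 at 36.

36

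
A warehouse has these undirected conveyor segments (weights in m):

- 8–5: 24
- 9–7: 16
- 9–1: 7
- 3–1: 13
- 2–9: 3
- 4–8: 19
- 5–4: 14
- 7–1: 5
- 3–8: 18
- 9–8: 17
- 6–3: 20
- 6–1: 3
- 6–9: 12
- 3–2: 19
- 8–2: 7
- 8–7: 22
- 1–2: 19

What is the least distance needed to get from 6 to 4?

Compare a few routes:
6 → 1 → 9 → 2 → 8 → 4: 3+7+3+7+19 = 39
6 → 9 → 2 → 8 → 4: 12+3+7+19 = 41
Cheapest is 6 → 1 → 9 → 2 → 8 → 4 at 39 m.

39 m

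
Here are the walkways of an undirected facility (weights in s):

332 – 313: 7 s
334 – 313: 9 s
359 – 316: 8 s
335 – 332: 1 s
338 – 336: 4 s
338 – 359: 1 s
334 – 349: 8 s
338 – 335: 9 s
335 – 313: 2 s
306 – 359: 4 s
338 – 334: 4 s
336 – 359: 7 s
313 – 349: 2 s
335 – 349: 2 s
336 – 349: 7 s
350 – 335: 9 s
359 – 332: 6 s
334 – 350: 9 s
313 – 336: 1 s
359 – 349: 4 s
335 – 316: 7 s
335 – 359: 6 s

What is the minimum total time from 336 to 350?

Enumerating some paths:
336 → 313 → 335 → 350: 1+2+9 = 12
336 → 313 → 349 → 335 → 350: 1+2+2+9 = 14
The minimum is 12 s via 336 → 313 → 335 → 350.

12 s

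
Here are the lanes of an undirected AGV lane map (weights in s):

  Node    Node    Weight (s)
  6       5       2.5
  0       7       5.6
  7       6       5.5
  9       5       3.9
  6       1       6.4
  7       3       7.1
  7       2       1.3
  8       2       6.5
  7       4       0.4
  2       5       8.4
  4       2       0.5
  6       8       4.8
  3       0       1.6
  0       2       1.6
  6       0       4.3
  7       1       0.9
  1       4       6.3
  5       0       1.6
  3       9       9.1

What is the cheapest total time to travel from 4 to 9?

Compare a few routes:
4–7–0–5–9: 0.4+5.6+1.6+3.9 = 11.5
4–2–0–5–9: 0.5+1.6+1.6+3.9 = 7.6
4–7–2–0–5–9: 0.4+1.3+1.6+1.6+3.9 = 8.8
The minimum is 7.6 s via 4–2–0–5–9.

7.6 s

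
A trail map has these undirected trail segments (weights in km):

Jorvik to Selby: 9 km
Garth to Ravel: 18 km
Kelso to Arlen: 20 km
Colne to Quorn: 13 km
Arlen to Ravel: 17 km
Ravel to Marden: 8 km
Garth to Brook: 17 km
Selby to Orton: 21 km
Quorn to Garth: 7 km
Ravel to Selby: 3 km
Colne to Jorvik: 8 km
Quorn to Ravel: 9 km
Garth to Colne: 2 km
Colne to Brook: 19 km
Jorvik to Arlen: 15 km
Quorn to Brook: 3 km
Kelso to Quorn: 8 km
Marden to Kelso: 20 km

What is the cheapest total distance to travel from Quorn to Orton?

Enumerating some paths:
Quorn - Garth - Colne - Jorvik - Selby - Orton: 7+2+8+9+21 = 47
Quorn - Ravel - Selby - Orton: 9+3+21 = 33
Quorn - Garth - Ravel - Selby - Orton: 7+18+3+21 = 49
The minimum is 33 km via Quorn - Ravel - Selby - Orton.

33 km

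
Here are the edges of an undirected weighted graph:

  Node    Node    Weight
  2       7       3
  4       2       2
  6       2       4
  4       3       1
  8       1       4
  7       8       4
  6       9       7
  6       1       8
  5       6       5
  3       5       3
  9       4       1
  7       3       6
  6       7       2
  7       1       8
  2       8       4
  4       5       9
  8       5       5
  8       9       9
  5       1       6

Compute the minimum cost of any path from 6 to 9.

Enumerating some paths:
6 - 7 - 2 - 4 - 9: 2+3+2+1 = 8
6 - 9: 7 = 7
The minimum is 7 via 6 - 9.

7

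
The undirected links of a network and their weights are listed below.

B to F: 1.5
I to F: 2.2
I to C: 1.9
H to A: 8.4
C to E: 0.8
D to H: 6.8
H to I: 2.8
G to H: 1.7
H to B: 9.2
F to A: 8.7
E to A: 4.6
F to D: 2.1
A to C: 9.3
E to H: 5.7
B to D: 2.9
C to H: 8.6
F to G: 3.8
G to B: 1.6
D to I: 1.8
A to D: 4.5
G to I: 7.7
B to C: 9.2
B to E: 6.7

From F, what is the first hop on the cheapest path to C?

Candidate routes:
F–I–C: 2.2+1.9 = 4.1
F–B–E–C: 1.5+6.7+0.8 = 9
F–D–I–C: 2.1+1.8+1.9 = 5.8
F–B–D–I–C: 1.5+2.9+1.8+1.9 = 8.1
The minimum is 4.1 via F–I–C.
So from F the first move is to I.

I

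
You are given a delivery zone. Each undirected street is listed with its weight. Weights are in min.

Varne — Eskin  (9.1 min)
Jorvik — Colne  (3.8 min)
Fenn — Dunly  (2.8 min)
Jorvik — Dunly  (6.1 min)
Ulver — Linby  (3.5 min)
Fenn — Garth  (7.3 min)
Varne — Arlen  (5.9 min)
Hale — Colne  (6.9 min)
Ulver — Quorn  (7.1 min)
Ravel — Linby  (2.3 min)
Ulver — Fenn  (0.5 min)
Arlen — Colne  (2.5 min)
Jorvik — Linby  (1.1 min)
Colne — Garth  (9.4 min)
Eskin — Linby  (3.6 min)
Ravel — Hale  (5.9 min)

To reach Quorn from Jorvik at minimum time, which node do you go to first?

Candidate routes:
Jorvik → Colne → Garth → Fenn → Ulver → Quorn: 3.8+9.4+7.3+0.5+7.1 = 28.1
Jorvik → Dunly → Fenn → Ulver → Quorn: 6.1+2.8+0.5+7.1 = 16.5
Jorvik → Linby → Ulver → Quorn: 1.1+3.5+7.1 = 11.7
The minimum is 11.7 min via Jorvik → Linby → Ulver → Quorn.
So from Jorvik the first move is to Linby.

Linby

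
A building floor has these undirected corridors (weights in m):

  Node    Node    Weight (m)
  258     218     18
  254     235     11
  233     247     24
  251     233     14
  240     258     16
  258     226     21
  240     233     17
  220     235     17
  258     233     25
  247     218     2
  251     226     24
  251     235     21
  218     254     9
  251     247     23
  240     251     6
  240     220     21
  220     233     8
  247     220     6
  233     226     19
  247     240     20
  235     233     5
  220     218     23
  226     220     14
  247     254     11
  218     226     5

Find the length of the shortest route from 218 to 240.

22 m

Settle nodes by increasing distance from 218:
218: 0
247: 2  (via 218)
226: 5  (via 218)
220: 8  (via 247)
254: 9  (via 218)
233: 16  (via 220)
258: 18  (via 218)
235: 20  (via 254)
240: 22  (via 247)
Shortest route: 218 → 247 → 240 = 22 m.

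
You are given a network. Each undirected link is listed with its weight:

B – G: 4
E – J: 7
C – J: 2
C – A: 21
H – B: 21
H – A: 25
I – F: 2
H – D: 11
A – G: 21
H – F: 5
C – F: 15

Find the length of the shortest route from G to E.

Candidate routes:
G → A → H → F → C → J → E: 21+25+5+15+2+7 = 75
G → B → H → F → C → J → E: 4+21+5+15+2+7 = 54
G → A → C → J → E: 21+21+2+7 = 51
Cheapest is G → A → C → J → E at 51.

51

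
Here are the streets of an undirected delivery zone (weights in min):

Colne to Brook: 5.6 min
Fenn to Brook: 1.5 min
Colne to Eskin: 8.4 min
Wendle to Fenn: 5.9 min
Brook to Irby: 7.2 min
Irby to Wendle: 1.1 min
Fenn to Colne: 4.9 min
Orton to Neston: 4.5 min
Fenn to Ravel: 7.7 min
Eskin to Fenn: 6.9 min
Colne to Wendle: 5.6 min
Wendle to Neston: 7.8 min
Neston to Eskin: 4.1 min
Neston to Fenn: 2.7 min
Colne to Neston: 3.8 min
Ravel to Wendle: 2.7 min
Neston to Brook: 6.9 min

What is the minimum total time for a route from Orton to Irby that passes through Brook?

Best Orton to Brook: Orton → Neston → Fenn → Brook costing 8.7
Best Brook to Irby: Brook → Irby costing 7.2
Total via Brook: 8.7 + 7.2 = 15.9 min.

15.9 min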